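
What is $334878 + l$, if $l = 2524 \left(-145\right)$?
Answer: $-31102$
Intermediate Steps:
$l = -365980$
$334878 + l = 334878 - 365980 = -31102$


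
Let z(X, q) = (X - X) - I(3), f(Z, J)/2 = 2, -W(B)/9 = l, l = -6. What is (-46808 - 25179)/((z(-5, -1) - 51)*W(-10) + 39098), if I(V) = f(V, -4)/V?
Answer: -71987/36272 ≈ -1.9846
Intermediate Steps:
W(B) = 54 (W(B) = -9*(-6) = 54)
f(Z, J) = 4 (f(Z, J) = 2*2 = 4)
I(V) = 4/V
z(X, q) = -4/3 (z(X, q) = (X - X) - 4/3 = 0 - 4/3 = -4/3)
(-46808 - 25179)/((z(-5, -1) - 51)*W(-10) + 39098) = (-46808 - 25179)/((-4/3 - 51)*54 + 39098) = -71987/(-157/3*54 + 39098) = -71987/(-2826 + 39098) = -71987/36272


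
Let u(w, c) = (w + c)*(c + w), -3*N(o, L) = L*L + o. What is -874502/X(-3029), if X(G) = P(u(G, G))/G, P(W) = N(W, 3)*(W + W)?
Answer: -1311753/444649603268 ≈ -2.9501e-6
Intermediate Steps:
N(o, L) = -o/3 - L**2/3 (N(o, L) = -(L*L + o)/3 = -(L**2 + o)/3 = -(o + L**2)/3 = -o/3 - L**2/3)
u(w, c) = (c + w)**2 (u(w, c) = (c + w)*(c + w) = (c + w)**2)
P(W) = 2*W*(-3 - W/3) (P(W) = (-W/3 - 1/3*3**2)*(W + W) = (-W/3 - 1/3*9)*(2*W) = (-W/3 - 3)*(2*W) = (-3 - W/3)*(2*W) = 2*W*(-3 - W/3))
X(G) = -8*G*(9 + 4*G**2)/3 (X(G) = (-2*(G + G)**2*(9 + (G + G)**2)/3)/G = (-2*(2*G)**2*(9 + (2*G)**2)/3)/G = (-2*4*G**2*(9 + 4*G**2)/3)/G = (-8*G**2*(9 + 4*G**2)/3)/G = -8*G*(9 + 4*G**2)/3)
-874502/X(-3029) = -874502/(-24*(-3029) - 32/3*(-3029)**3) = -874502/(72696 - 32/3*(-27790593389)) = -874502/(72696 + 889298988448/3) = -874502/889299206536/3 = -874502*3/889299206536 = -1311753/444649603268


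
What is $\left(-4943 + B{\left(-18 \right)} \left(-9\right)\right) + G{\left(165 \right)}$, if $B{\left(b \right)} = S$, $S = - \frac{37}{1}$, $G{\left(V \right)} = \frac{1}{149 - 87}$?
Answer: $- \frac{285819}{62} \approx -4610.0$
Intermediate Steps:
$G{\left(V \right)} = \frac{1}{62}$
$S = -37$ ($S = \left(-37\right) 1 = -37$)
$B{\left(b \right)} = -37$
$\left(-4943 + B{\left(-18 \right)} \left(-9\right)\right) + G{\left(165 \right)} = \left(-4943 - -333\right) + \frac{1}{62} = \left(-4943 + 333\right) + \frac{1}{62} = -4610 + \frac{1}{62} = - \frac{285819}{62}$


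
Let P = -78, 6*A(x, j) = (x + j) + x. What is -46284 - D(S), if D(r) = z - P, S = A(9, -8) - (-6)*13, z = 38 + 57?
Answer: -46457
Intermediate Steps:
A(x, j) = x/3 + j/6 (A(x, j) = ((x + j) + x)/6 = ((j + x) + x)/6 = (j + 2*x)/6 = x/3 + j/6)
z = 95
S = 239/3 (S = ((⅓)*9 + (⅙)*(-8)) - (-6)*13 = (3 - 4/3) - 1*(-78) = 5/3 + 78 = 239/3 ≈ 79.667)
D(r) = 173 (D(r) = 95 - 1*(-78) = 95 + 78 = 173)
-46284 - D(S) = -46284 - 1*173 = -46284 - 173 = -46457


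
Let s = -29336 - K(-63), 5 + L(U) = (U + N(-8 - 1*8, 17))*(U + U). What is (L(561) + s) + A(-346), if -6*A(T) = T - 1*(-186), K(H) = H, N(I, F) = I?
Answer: 1746716/3 ≈ 5.8224e+5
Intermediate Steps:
L(U) = -5 + 2*U*(-16 + U) (L(U) = -5 + (U + (-8 - 1*8))*(U + U) = -5 + (U + (-8 - 8))*(2*U) = -5 + (U - 16)*(2*U) = -5 + (-16 + U)*(2*U) = -5 + 2*U*(-16 + U))
A(T) = -31 - T/6 (A(T) = -(T - 1*(-186))/6 = -(T + 186)/6 = -(186 + T)/6 = -31 - T/6)
s = -29273 (s = -29336 - 1*(-63) = -29336 + 63 = -29273)
(L(561) + s) + A(-346) = ((-5 - 32*561 + 2*561²) - 29273) + (-31 - ⅙*(-346)) = ((-5 - 17952 + 2*314721) - 29273) + (-31 + 173/3) = ((-5 - 17952 + 629442) - 29273) + 80/3 = (611485 - 29273) + 80/3 = 582212 + 80/3 = 1746716/3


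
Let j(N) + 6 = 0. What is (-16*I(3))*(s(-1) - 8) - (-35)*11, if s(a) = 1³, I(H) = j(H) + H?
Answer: 49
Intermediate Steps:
j(N) = -6 (j(N) = -6 + 0 = -6)
I(H) = -6 + H
s(a) = 1
(-16*I(3))*(s(-1) - 8) - (-35)*11 = (-16*(-6 + 3))*(1 - 8) - (-35)*11 = -16*(-3)*(-7) - 1*(-385) = 48*(-7) + 385 = -336 + 385 = 49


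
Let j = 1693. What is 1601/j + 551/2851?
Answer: 5497294/4826743 ≈ 1.1389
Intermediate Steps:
1601/j + 551/2851 = 1601/1693 + 551/2851 = 5497294/4826743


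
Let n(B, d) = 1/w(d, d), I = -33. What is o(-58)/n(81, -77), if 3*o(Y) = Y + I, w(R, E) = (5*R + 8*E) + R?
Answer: 98098/3 ≈ 32699.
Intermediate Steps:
w(R, E) = 6*R + 8*E
n(B, d) = 1/(14*d) (n(B, d) = 1/(6*d + 8*d) = 1/(14*d))
o(Y) = -11 + Y/3 (o(Y) = (Y - 33)/3 = (-33 + Y)/3 = -11 + Y/3)
o(-58)/n(81, -77) = (-11 + (1/3)*(-58))/(((1/14)/(-77))) = (-11 - 58/3)/(((1/14)*(-1/77))) = -91/(3*(-1/1078)) = -91/3*(-1078) = 98098/3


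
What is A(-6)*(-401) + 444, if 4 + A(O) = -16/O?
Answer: 2936/3 ≈ 978.67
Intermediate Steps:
A(O) = -4 - 16/O
A(-6)*(-401) + 444 = (-4 - 16/(-6))*(-401) + 444 = (-4 - 16*(-⅙))*(-401) + 444 = (-4 + 8/3)*(-401) + 444 = -4/3*(-401) + 444 = 1604/3 + 444 = 2936/3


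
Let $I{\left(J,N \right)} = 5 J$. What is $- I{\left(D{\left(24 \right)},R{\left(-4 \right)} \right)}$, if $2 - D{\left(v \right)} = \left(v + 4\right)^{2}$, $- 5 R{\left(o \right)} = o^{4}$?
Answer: $3910$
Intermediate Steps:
$R{\left(o \right)} = - \frac{o^{4}}{5}$
$D{\left(v \right)} = 2 - \left(4 + v\right)^{2}$ ($D{\left(v \right)} = 2 - \left(v + 4\right)^{2} = 2 - \left(4 + v\right)^{2}$)
$- I{\left(D{\left(24 \right)},R{\left(-4 \right)} \right)} = - 5 \left(2 - \left(4 + 24\right)^{2}\right) = - 5 \left(2 - 28^{2}\right) = - 5 \left(2 - 784\right) = - 5 \left(-782\right) = \left(-1\right) \left(-3910\right) = 3910$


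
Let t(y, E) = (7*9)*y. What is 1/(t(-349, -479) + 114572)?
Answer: 1/92585 ≈ 1.0801e-5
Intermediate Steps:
t(y, E) = 63*y
1/(t(-349, -479) + 114572) = 1/(63*(-349) + 114572) = 1/(-21987 + 114572) = 1/92585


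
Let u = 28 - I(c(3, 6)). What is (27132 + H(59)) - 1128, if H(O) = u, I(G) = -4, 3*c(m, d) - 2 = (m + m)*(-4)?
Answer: 26036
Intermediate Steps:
c(m, d) = ⅔ - 8*m/3 (c(m, d) = ⅔ + ((m + m)*(-4))/3 = ⅔ + ((2*m)*(-4))/3 = ⅔ + (-8*m)/3 = ⅔ - 8*m/3)
u = 32 (u = 28 - 1*(-4) = 28 + 4 = 32)
H(O) = 32
(27132 + H(59)) - 1128 = (27132 + 32) - 1128 = 27164 - 1128 = 26036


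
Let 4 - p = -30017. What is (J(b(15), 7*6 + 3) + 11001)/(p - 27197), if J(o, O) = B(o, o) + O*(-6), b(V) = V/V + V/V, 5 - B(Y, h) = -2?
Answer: 5369/1412 ≈ 3.8024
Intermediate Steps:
B(Y, h) = 7 (B(Y, h) = 5 - 1*(-2) = 5 + 2 = 7)
b(V) = 2 (b(V) = 1 + 1 = 2)
p = 30021 (p = 4 - 1*(-30017) = 4 + 30017 = 30021)
J(o, O) = 7 - 6*O (J(o, O) = 7 + O*(-6) = 7 - 6*O)
(J(b(15), 7*6 + 3) + 11001)/(p - 27197) = ((7 - 6*(7*6 + 3)) + 11001)/(30021 - 27197) = ((7 - 6*(42 + 3)) + 11001)/2824 = ((7 - 6*45) + 11001)*(1/2824) = ((7 - 270) + 11001)*(1/2824) = (-263 + 11001)*(1/2824) = 10738*(1/2824) = 5369/1412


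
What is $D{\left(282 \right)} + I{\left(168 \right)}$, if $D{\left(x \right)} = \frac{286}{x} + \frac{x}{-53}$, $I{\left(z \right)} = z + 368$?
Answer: $\frac{3973345}{7473} \approx 531.69$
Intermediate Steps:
$I{\left(z \right)} = 368 + z$
$D{\left(x \right)} = \frac{286}{x} - \frac{x}{53}$ ($D{\left(x \right)} = \frac{286}{x} + x \left(- \frac{1}{53}\right) = \frac{286}{x} - \frac{x}{53}$)
$D{\left(282 \right)} + I{\left(168 \right)} = \left(\frac{286}{282} - \frac{282}{53}\right) + \left(368 + 168\right) = \left(286 \cdot \frac{1}{282} - \frac{282}{53}\right) + 536 = \left(\frac{143}{141} - \frac{282}{53}\right) + 536 = - \frac{32183}{7473} + 536 = \frac{3973345}{7473}$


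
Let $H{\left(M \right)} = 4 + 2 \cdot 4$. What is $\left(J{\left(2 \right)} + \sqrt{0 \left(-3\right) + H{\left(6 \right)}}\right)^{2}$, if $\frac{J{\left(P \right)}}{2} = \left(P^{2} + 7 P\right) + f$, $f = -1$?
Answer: $1168 + 136 \sqrt{3} \approx 1403.6$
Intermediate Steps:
$J{\left(P \right)} = -2 + 2 P^{2} + 14 P$ ($J{\left(P \right)} = 2 \left(\left(P^{2} + 7 P\right) - 1\right) = 2 \left(-1 + P^{2} + 7 P\right) = -2 + 2 P^{2} + 14 P$)
$H{\left(M \right)} = 12$ ($H{\left(M \right)} = 4 + 8 = 12$)
$\left(J{\left(2 \right)} + \sqrt{0 \left(-3\right) + H{\left(6 \right)}}\right)^{2} = \left(\left(-2 + 2 \cdot 2^{2} + 14 \cdot 2\right) + \sqrt{0 \left(-3\right) + 12}\right)^{2} = \left(\left(-2 + 2 \cdot 4 + 28\right) + \sqrt{0 + 12}\right)^{2} = \left(\left(-2 + 8 + 28\right) + \sqrt{12}\right)^{2} = \left(34 + 2 \sqrt{3}\right)^{2}$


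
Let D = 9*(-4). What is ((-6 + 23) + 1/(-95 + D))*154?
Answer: 342804/131 ≈ 2616.8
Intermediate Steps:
D = -36
((-6 + 23) + 1/(-95 + D))*154 = ((-6 + 23) + 1/(-95 - 36))*154 = (17 + 1/(-131))*154 = (17 - 1/131)*154 = (2226/131)*154 = 342804/131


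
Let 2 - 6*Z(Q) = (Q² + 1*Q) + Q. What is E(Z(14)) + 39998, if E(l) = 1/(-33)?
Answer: 1319933/33 ≈ 39998.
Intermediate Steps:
Z(Q) = ⅓ - Q/3 - Q²/6 (Z(Q) = ⅓ - ((Q² + 1*Q) + Q)/6 = ⅓ - ((Q² + Q) + Q)/6 = ⅓ - ((Q + Q²) + Q)/6 = ⅓ - (Q² + 2*Q)/6 = ⅓ + (-Q/3 - Q²/6) = ⅓ - Q/3 - Q²/6)
E(l) = -1/33
E(Z(14)) + 39998 = -1/33 + 39998 = 1319933/33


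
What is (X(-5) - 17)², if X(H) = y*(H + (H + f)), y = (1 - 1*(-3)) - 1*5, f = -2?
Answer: 25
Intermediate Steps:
y = -1 (y = (1 + 3) - 5 = 4 - 5 = -1)
X(H) = 2 - 2*H (X(H) = -(H + (H - 2)) = -(H + (-2 + H)) = -(-2 + 2*H) = 2 - 2*H)
(X(-5) - 17)² = ((2 - 2*(-5)) - 17)² = ((2 + 10) - 17)² = (12 - 17)² = (-5)² = 25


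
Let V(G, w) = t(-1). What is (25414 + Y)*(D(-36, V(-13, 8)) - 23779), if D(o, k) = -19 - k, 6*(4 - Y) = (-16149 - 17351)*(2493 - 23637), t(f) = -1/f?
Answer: 2808962223018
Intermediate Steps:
Y = -118053996 (Y = 4 - (-16149 - 17351)*(2493 - 23637)/6 = 4 - (-16750)*(-21144)/3 = 4 - 1/6*708324000 = 4 - 118054000 = -118053996)
V(G, w) = 1 (V(G, w) = -1/(-1) = -1*(-1) = 1)
(25414 + Y)*(D(-36, V(-13, 8)) - 23779) = (25414 - 118053996)*((-19 - 1*1) - 23779) = -118028582*((-19 - 1) - 23779) = -118028582*(-20 - 23779) = -118028582*(-23799) = 2808962223018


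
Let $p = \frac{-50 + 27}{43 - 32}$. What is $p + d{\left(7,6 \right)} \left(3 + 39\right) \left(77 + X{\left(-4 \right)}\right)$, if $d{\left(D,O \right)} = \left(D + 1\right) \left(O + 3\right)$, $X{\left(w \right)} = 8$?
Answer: $\frac{2827417}{11} \approx 2.5704 \cdot 10^{5}$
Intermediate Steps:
$p = - \frac{23}{11} \approx -2.0909$
$d{\left(D,O \right)} = \left(1 + D\right) \left(3 + O\right)$
$p + d{\left(7,6 \right)} \left(3 + 39\right) \left(77 + X{\left(-4 \right)}\right) = - \frac{23}{11} + \left(3 + 6 + 3 \cdot 7 + 7 \cdot 6\right) \left(3 + 39\right) \left(77 + 8\right) = - \frac{23}{11} + \left(3 + 6 + 21 + 42\right) 42 \cdot 85 = - \frac{23}{11} + 72 \cdot 3570 = - \frac{23}{11} + 257040 = \frac{2827417}{11}$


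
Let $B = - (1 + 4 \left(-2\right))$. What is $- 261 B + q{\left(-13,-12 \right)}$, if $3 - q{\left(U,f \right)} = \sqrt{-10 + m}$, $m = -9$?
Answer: $-1824 - i \sqrt{19} \approx -1824.0 - 4.3589 i$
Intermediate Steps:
$q{\left(U,f \right)} = 3 - i \sqrt{19}$ ($q{\left(U,f \right)} = 3 - \sqrt{-10 - 9} = 3 - \sqrt{-19} = 3 - i \sqrt{19}$)
$B = 7$ ($B = - (1 - 8) = \left(-1\right) \left(-7\right) = 7$)
$- 261 B + q{\left(-13,-12 \right)} = \left(-261\right) 7 + \left(3 - i \sqrt{19}\right) = -1827 + \left(3 - i \sqrt{19}\right) = -1824 - i \sqrt{19}$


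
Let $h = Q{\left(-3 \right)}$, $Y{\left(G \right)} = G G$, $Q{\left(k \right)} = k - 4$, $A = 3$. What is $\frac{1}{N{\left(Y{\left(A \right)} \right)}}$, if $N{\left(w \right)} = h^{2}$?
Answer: $\frac{1}{49} \approx 0.020408$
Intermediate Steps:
$Q{\left(k \right)} = -4 + k$ ($Q{\left(k \right)} = k - 4 = -4 + k$)
$Y{\left(G \right)} = G^{2}$
$h = -7$ ($h = -4 - 3 = -7$)
$N{\left(w \right)} = 49$ ($N{\left(w \right)} = \left(-7\right)^{2} = 49$)
$\frac{1}{N{\left(Y{\left(A \right)} \right)}} = \frac{1}{49}$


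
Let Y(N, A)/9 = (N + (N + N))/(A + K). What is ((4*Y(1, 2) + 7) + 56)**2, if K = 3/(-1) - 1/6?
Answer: 42849/49 ≈ 874.47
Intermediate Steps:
K = -19/6 (K = 3*(-1) - 1*1/6 = -3 - 1/6 = -19/6 ≈ -3.1667)
Y(N, A) = 27*N/(-19/6 + A) (Y(N, A) = 9*((N + (N + N))/(A - 19/6)) = 9*((N + 2*N)/(-19/6 + A)) = 9*((3*N)/(-19/6 + A)) = 9*(3*N/(-19/6 + A)) = 27*N/(-19/6 + A))
((4*Y(1, 2) + 7) + 56)**2 = ((4*(162*1/(-19 + 6*2)) + 7) + 56)**2 = ((4*(162*1/(-19 + 12)) + 7) + 56)**2 = ((4*(162*1/(-7)) + 7) + 56)**2 = ((4*(162*1*(-1/7)) + 7) + 56)**2 = ((4*(-162/7) + 7) + 56)**2 = ((-648/7 + 7) + 56)**2 = (-599/7 + 56)**2 = (-207/7)**2 = 42849/49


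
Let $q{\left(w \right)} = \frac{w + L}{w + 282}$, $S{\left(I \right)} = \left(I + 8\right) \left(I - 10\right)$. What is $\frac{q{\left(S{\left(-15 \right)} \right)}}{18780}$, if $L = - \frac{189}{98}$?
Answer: $\frac{2423}{120154440} \approx 2.0166 \cdot 10^{-5}$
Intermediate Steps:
$L = - \frac{27}{14}$ ($L = \left(-189\right) \frac{1}{98} = - \frac{27}{14} \approx -1.9286$)
$S{\left(I \right)} = \left(-10 + I\right) \left(8 + I\right)$ ($S{\left(I \right)} = \left(8 + I\right) \left(-10 + I\right) = \left(-10 + I\right) \left(8 + I\right)$)
$q{\left(w \right)} = \frac{- \frac{27}{14} + w}{282 + w}$ ($q{\left(w \right)} = \frac{w - \frac{27}{14}}{w + 282} = \frac{- \frac{27}{14} + w}{282 + w}$)
$\frac{q{\left(S{\left(-15 \right)} \right)}}{18780} = \frac{\frac{1}{282 - \left(50 - 225\right)} \left(- \frac{27}{14} - \left(50 - 225\right)\right)}{18780} = \frac{- \frac{27}{14} + \left(-80 + 225 + 30\right)}{282 + \left(-80 + 225 + 30\right)} \frac{1}{18780} = \frac{- \frac{27}{14} + 175}{282 + 175} \cdot \frac{1}{18780} = \frac{1}{457} \cdot \frac{2423}{14} \cdot \frac{1}{18780} = \frac{2423}{6398} \cdot \frac{1}{18780} = \frac{2423}{120154440}$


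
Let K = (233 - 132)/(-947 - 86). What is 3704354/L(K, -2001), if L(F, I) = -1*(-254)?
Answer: 1852177/127 ≈ 14584.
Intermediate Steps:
K = -101/1033 (K = 101/(-1033) = 101*(-1/1033) = -101/1033 ≈ -0.097773)
L(F, I) = 254
3704354/L(K, -2001) = 3704354/254 = 3704354*(1/254) = 1852177/127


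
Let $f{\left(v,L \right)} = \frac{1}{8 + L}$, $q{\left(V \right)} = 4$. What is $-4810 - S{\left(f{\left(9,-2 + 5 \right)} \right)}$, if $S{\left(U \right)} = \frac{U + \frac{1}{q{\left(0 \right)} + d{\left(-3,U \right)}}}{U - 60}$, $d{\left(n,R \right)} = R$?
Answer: $- \frac{142640384}{29655} \approx -4810.0$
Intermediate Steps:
$S{\left(U \right)} = \frac{U + \frac{1}{4 + U}}{-60 + U}$ ($S{\left(U \right)} = \frac{U + \frac{1}{4 + U}}{U - 60} = \frac{U + \frac{1}{4 + U}}{-60 + U}$)
$-4810 - S{\left(f{\left(9,-2 + 5 \right)} \right)} = -4810 - \frac{1 + \left(\frac{1}{8 + \left(-2 + 5\right)}\right)^{2} + \frac{4}{8 + \left(-2 + 5\right)}}{-240 + \left(\frac{1}{8 + \left(-2 + 5\right)}\right)^{2} - \frac{56}{8 + \left(-2 + 5\right)}} = -4810 - \frac{1 + \left(\frac{1}{8 + 3}\right)^{2} + \frac{4}{8 + 3}}{-240 + \left(\frac{1}{8 + 3}\right)^{2} - \frac{56}{8 + 3}} = -4810 - \frac{1 + \left(\frac{1}{11}\right)^{2} + \frac{4}{11}}{-240 + \left(\frac{1}{11}\right)^{2} - \frac{56}{11}} = -4810 - \frac{1 + \left(\frac{1}{11}\right)^{2} + 4 \cdot \frac{1}{11}}{-240 + \left(\frac{1}{11}\right)^{2} - \frac{56}{11}} = -4810 - \frac{1 + \frac{1}{121} + \frac{4}{11}}{-240 + \frac{1}{121} - \frac{56}{11}} = -4810 - \frac{1}{- \frac{29655}{121}} \cdot \frac{166}{121} = -4810 - \left(- \frac{121}{29655}\right) \frac{166}{121} = -4810 - - \frac{166}{29655} = -4810 + \frac{166}{29655} = - \frac{142640384}{29655}$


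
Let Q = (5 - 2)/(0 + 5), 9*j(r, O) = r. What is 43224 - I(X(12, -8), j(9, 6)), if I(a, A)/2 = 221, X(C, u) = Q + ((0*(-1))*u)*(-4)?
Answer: 42782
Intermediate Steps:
j(r, O) = r/9
Q = ⅗ (Q = 3/5 = 3*(⅕) = ⅗ ≈ 0.60000)
X(C, u) = ⅗ (X(C, u) = ⅗ + ((0*(-1))*u)*(-4) = ⅗ + (0*u)*(-4) = ⅗ + 0*(-4) = ⅗ + 0 = ⅗)
I(a, A) = 442 (I(a, A) = 2*221 = 442)
43224 - I(X(12, -8), j(9, 6)) = 43224 - 1*442 = 43224 - 442 = 42782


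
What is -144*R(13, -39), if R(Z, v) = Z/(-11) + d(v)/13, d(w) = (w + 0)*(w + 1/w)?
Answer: -2386512/143 ≈ -16689.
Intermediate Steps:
d(w) = w*(w + 1/w)
R(Z, v) = 1/13 - Z/11 + v²/13 (R(Z, v) = Z/(-11) + (1 + v²)/13 = Z*(-1/11) + (1 + v²)*(1/13) = -Z/11 + (1/13 + v²/13) = 1/13 - Z/11 + v²/13)
-144*R(13, -39) = -144*(1/13 - 1/11*13 + (1/13)*(-39)²) = -144*(1/13 - 13/11 + (1/13)*1521) = -144*(1/13 - 13/11 + 117) = -144*16573/143 = -2386512/143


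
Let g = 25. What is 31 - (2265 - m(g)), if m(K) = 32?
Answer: -2202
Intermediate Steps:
31 - (2265 - m(g)) = 31 - (2265 - 1*32) = 31 - (2265 - 32) = 31 - 1*2233 = 31 - 2233 = -2202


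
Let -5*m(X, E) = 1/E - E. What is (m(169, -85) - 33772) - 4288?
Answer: -16182724/425 ≈ -38077.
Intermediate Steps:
m(X, E) = -1/(5*E) + E/5 (m(X, E) = -(1/E - E)/5 = -1/(5*E) + E/5)
(m(169, -85) - 33772) - 4288 = ((1/5)*(-1 + (-85)**2)/(-85) - 33772) - 4288 = ((1/5)*(-1/85)*(-1 + 7225) - 33772) - 4288 = ((1/5)*(-1/85)*7224 - 33772) - 4288 = (-7224/425 - 33772) - 4288 = -14360324/425 - 4288 = -16182724/425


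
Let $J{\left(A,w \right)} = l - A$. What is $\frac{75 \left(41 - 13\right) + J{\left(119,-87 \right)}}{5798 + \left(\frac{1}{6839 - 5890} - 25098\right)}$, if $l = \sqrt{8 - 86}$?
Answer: $- \frac{1879969}{18315699} - \frac{949 i \sqrt{78}}{18315699} \approx -0.10264 - 0.0004576 i$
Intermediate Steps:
$l = i \sqrt{78}$ ($l = \sqrt{-78} = i \sqrt{78} \approx 8.8318 i$)
$J{\left(A,w \right)} = - A + i \sqrt{78}$ ($J{\left(A,w \right)} = i \sqrt{78} - A = - A + i \sqrt{78}$)
$\frac{75 \left(41 - 13\right) + J{\left(119,-87 \right)}}{5798 + \left(\frac{1}{6839 - 5890} - 25098\right)} = \frac{75 \left(41 - 13\right) + \left(\left(-1\right) 119 + i \sqrt{78}\right)}{5798 + \left(\frac{1}{6839 - 5890} - 25098\right)} = \frac{75 \cdot 28 - \left(119 - i \sqrt{78}\right)}{5798 - \left(25098 - \frac{1}{949}\right)} = \frac{2100 - \left(119 - i \sqrt{78}\right)}{5798 + \left(\frac{1}{949} - 25098\right)} = \frac{1981 + i \sqrt{78}}{5798 - \frac{23818001}{949}} = \frac{1981 + i \sqrt{78}}{- \frac{18315699}{949}} = \left(1981 + i \sqrt{78}\right) \left(- \frac{949}{18315699}\right) = - \frac{1879969}{18315699} - \frac{949 i \sqrt{78}}{18315699}$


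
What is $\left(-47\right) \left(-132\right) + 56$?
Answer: $6260$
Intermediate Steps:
$\left(-47\right) \left(-132\right) + 56 = 6204 + 56 = 6260$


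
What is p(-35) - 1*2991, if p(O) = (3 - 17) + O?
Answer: -3040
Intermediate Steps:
p(O) = -14 + O
p(-35) - 1*2991 = (-14 - 35) - 1*2991 = -49 - 2991 = -3040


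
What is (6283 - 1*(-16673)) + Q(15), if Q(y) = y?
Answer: 22971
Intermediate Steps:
(6283 - 1*(-16673)) + Q(15) = (6283 - 1*(-16673)) + 15 = (6283 + 16673) + 15 = 22956 + 15 = 22971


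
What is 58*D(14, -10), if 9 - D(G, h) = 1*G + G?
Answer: -1102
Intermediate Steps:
D(G, h) = 9 - 2*G (D(G, h) = 9 - (1*G + G) = 9 - (G + G) = 9 - 2*G)
58*D(14, -10) = 58*(9 - 2*14) = 58*(9 - 28) = 58*(-19) = -1102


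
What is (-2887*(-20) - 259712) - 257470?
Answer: -459442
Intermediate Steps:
(-2887*(-20) - 259712) - 257470 = (57740 - 259712) - 257470 = -201972 - 257470 = -459442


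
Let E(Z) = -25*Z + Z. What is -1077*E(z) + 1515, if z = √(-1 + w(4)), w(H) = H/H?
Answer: 1515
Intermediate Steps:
w(H) = 1
z = 0 (z = √(-1 + 1) = √0 = 0)
E(Z) = -24*Z
-1077*E(z) + 1515 = -(-25848)*0 + 1515 = -1077*0 + 1515 = 0 + 1515 = 1515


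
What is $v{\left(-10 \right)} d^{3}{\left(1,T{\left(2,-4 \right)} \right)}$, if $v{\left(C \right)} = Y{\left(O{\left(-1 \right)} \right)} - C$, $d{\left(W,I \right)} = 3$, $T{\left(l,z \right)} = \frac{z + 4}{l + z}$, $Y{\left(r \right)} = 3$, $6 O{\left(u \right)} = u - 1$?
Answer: $351$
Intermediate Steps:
$O{\left(u \right)} = - \frac{1}{6} + \frac{u}{6}$ ($O{\left(u \right)} = \frac{u - 1}{6} = \frac{-1 + u}{6} = - \frac{1}{6} + \frac{u}{6}$)
$T{\left(l,z \right)} = \frac{4 + z}{l + z}$
$v{\left(C \right)} = 3 - C$
$v{\left(-10 \right)} d^{3}{\left(1,T{\left(2,-4 \right)} \right)} = \left(3 - -10\right) 3^{3} = \left(3 + 10\right) 27 = 13 \cdot 27 = 351$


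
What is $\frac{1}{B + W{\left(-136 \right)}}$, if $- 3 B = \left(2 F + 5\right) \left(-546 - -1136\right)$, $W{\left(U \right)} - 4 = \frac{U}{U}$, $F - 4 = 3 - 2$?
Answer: $- \frac{1}{2945} \approx -0.00033956$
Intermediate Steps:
$F = 5$ ($F = 4 + \left(3 - 2\right) = 4 + 1 = 5$)
$W{\left(U \right)} = 5$ ($W{\left(U \right)} = 4 + \frac{U}{U} = 4 + 1 = 5$)
$B = -2950$ ($B = - \frac{\left(2 \cdot 5 + 5\right) \left(-546 - -1136\right)}{3} = - \frac{\left(10 + 5\right) \left(-546 + 1136\right)}{3} = - \frac{15 \cdot 590}{3} = \left(- \frac{1}{3}\right) 8850 = -2950$)
$\frac{1}{B + W{\left(-136 \right)}} = \frac{1}{-2950 + 5} = \frac{1}{-2945} = - \frac{1}{2945}$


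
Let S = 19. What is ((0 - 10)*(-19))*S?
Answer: 3610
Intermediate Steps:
((0 - 10)*(-19))*S = ((0 - 10)*(-19))*19 = -10*(-19)*19 = 190*19 = 3610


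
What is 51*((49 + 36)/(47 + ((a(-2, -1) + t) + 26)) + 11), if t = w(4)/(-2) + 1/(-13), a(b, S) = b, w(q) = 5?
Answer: 370243/593 ≈ 624.36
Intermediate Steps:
t = -67/26 (t = 5/(-2) + 1/(-13) = 5*(-1/2) + 1*(-1/13) = -5/2 - 1/13 = -67/26 ≈ -2.5769)
51*((49 + 36)/(47 + ((a(-2, -1) + t) + 26)) + 11) = 51*((49 + 36)/(47 + ((-2 - 67/26) + 26)) + 11) = 51*(85/(47 + (-119/26 + 26)) + 11) = 51*(85/(47 + 557/26) + 11) = 51*(85/(1779/26) + 11) = 51*(85*(26/1779) + 11) = 51*(2210/1779 + 11) = 51*(21779/1779) = 370243/593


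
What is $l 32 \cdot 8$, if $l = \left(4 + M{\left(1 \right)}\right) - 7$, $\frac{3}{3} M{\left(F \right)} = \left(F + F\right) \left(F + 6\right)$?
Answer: $2816$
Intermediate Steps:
$M{\left(F \right)} = 2 F \left(6 + F\right)$ ($M{\left(F \right)} = \left(F + F\right) \left(F + 6\right) = 2 F \left(6 + F\right)$)
$l = 11$ ($l = \left(4 + 2 \cdot 1 \left(6 + 1\right)\right) - 7 = \left(4 + 2 \cdot 1 \cdot 7\right) - 7 = \left(4 + 14\right) - 7 = 18 - 7 = 11$)
$l 32 \cdot 8 = 11 \cdot 32 \cdot 8 = 352 \cdot 8 = 2816$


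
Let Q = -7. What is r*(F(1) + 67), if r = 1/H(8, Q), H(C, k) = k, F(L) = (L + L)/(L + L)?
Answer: -68/7 ≈ -9.7143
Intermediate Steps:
F(L) = 1 (F(L) = (2*L)/((2*L)) = (2*L)*(1/(2*L)) = 1)
r = -⅐ (r = 1/(-7) = -⅐ ≈ -0.14286)
r*(F(1) + 67) = -(1 + 67)/7 = -⅐*68 = -68/7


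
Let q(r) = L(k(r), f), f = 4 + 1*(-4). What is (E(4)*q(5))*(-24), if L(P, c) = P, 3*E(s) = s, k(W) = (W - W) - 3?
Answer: 96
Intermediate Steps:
k(W) = -3 (k(W) = 0 - 3 = -3)
f = 0 (f = 4 - 4 = 0)
E(s) = s/3
q(r) = -3
(E(4)*q(5))*(-24) = (((⅓)*4)*(-3))*(-24) = ((4/3)*(-3))*(-24) = -4*(-24) = 96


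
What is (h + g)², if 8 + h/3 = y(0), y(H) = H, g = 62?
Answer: 1444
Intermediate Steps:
h = -24 (h = -24 + 3*0 = -24 + 0 = -24)
(h + g)² = (-24 + 62)² = 38² = 1444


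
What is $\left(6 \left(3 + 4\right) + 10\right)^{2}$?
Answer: $2704$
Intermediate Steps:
$\left(6 \left(3 + 4\right) + 10\right)^{2} = \left(6 \cdot 7 + 10\right)^{2} = \left(42 + 10\right)^{2} = 52^{2} = 2704$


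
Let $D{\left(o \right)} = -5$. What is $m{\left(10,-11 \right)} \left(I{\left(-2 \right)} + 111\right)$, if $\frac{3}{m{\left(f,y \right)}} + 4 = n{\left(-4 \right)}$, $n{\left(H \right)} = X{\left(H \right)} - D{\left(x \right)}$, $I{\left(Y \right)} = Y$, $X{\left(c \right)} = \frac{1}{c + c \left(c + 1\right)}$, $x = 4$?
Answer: $\frac{872}{3} \approx 290.67$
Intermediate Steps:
$X{\left(c \right)} = \frac{1}{c + c \left(1 + c\right)}$
$n{\left(H \right)} = 5 + \frac{1}{H \left(2 + H\right)}$ ($n{\left(H \right)} = \frac{1}{H \left(2 + H\right)} - -5 = \frac{1}{H \left(2 + H\right)} + 5 = 5 + \frac{1}{H \left(2 + H\right)}$)
$m{\left(f,y \right)} = \frac{8}{3}$ ($m{\left(f,y \right)} = \frac{3}{-4 + \left(5 + \frac{1}{\left(-4\right) \left(2 - 4\right)}\right)} = \frac{3}{-4 + \left(5 - \frac{1}{4 \left(-2\right)}\right)} = \frac{3}{-4 + \left(5 - - \frac{1}{8}\right)} = \frac{3}{-4 + \left(5 + \frac{1}{8}\right)} = \frac{3}{-4 + \frac{41}{8}} = \frac{3}{\frac{9}{8}} = 3 \cdot \frac{8}{9} = \frac{8}{3}$)
$m{\left(10,-11 \right)} \left(I{\left(-2 \right)} + 111\right) = \frac{8 \left(-2 + 111\right)}{3} = \frac{8}{3} \cdot 109 = \frac{872}{3}$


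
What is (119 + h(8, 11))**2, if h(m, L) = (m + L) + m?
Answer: 21316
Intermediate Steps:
h(m, L) = L + 2*m (h(m, L) = (L + m) + m = L + 2*m)
(119 + h(8, 11))**2 = (119 + (11 + 2*8))**2 = (119 + (11 + 16))**2 = (119 + 27)**2 = 146**2 = 21316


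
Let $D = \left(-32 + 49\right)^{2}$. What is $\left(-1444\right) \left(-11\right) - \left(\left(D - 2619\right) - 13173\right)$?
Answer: $31387$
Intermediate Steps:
$D = 289$ ($D = 17^{2} = 289$)
$\left(-1444\right) \left(-11\right) - \left(\left(D - 2619\right) - 13173\right) = \left(-1444\right) \left(-11\right) - \left(\left(289 - 2619\right) - 13173\right) = 15884 - \left(-2330 - 13173\right) = 15884 - -15503 = 15884 + 15503 = 31387$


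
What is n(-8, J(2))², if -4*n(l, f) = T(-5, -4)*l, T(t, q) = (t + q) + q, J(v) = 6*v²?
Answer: 676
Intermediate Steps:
T(t, q) = t + 2*q (T(t, q) = (q + t) + q = t + 2*q)
n(l, f) = 13*l/4 (n(l, f) = -(-5 + 2*(-4))*l/4 = -(-5 - 8)*l/4 = -(-13)*l/4 = 13*l/4)
n(-8, J(2))² = ((13/4)*(-8))² = (-26)² = 676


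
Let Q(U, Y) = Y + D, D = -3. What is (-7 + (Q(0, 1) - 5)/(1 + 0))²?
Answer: 196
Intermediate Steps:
Q(U, Y) = -3 + Y (Q(U, Y) = Y - 3 = -3 + Y)
(-7 + (Q(0, 1) - 5)/(1 + 0))² = (-7 + ((-3 + 1) - 5)/(1 + 0))² = (-7 + (-2 - 5)/1)² = (-7 - 7*1)² = (-7 - 7)² = (-14)² = 196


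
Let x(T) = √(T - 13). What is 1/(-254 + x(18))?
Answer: -254/64511 - √5/64511 ≈ -0.0039720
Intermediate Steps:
x(T) = √(-13 + T)
1/(-254 + x(18)) = 1/(-254 + √(-13 + 18)) = 1/(-254 + √5)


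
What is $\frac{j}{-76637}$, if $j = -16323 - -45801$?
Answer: $- \frac{29478}{76637} \approx -0.38464$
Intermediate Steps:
$j = 29478$ ($j = -16323 + 45801 = 29478$)
$\frac{j}{-76637} = \frac{29478}{-76637} = 29478 \left(- \frac{1}{76637}\right) = - \frac{29478}{76637}$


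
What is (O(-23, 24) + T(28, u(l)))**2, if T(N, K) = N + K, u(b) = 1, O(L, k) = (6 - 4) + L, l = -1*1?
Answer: 64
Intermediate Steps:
l = -1
O(L, k) = 2 + L
T(N, K) = K + N
(O(-23, 24) + T(28, u(l)))**2 = ((2 - 23) + (1 + 28))**2 = (-21 + 29)**2 = 8**2 = 64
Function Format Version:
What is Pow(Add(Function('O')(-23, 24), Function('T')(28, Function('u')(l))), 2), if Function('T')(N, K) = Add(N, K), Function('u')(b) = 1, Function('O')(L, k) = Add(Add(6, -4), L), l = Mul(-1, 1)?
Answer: 64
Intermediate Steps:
l = -1
Function('O')(L, k) = Add(2, L)
Function('T')(N, K) = Add(K, N)
Pow(Add(Function('O')(-23, 24), Function('T')(28, Function('u')(l))), 2) = Pow(Add(Add(2, -23), Add(1, 28)), 2) = Pow(Add(-21, 29), 2) = Pow(8, 2) = 64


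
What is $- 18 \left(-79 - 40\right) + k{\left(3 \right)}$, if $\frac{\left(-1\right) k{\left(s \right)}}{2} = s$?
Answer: $2136$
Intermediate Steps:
$k{\left(s \right)} = - 2 s$
$- 18 \left(-79 - 40\right) + k{\left(3 \right)} = - 18 \left(-79 - 40\right) - 6 = \left(-18\right) \left(-119\right) - 6 = 2142 - 6 = 2136$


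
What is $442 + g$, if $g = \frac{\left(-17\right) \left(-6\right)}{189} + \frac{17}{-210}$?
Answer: $\frac{278749}{630} \approx 442.46$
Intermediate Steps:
$g = \frac{289}{630}$ ($g = 102 \cdot \frac{1}{189} + 17 \left(- \frac{1}{210}\right) = \frac{34}{63} - \frac{17}{210} = \frac{289}{630} \approx 0.45873$)
$442 + g = 442 + \frac{289}{630} = \frac{278749}{630}$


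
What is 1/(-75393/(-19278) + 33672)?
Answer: 2142/72133801 ≈ 2.9695e-5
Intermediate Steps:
1/(-75393/(-19278) + 33672) = 1/(-75393*(-1/19278) + 33672) = 1/(8377/2142 + 33672) = 1/(72133801/2142) = 2142/72133801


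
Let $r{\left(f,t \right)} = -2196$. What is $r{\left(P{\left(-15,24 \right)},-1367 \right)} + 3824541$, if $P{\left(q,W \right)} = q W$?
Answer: $3822345$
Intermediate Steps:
$P{\left(q,W \right)} = W q$
$r{\left(P{\left(-15,24 \right)},-1367 \right)} + 3824541 = -2196 + 3824541 = 3822345$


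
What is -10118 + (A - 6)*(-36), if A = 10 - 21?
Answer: -9506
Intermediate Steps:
A = -11
-10118 + (A - 6)*(-36) = -10118 + (-11 - 6)*(-36) = -10118 - 17*(-36) = -10118 + 612 = -9506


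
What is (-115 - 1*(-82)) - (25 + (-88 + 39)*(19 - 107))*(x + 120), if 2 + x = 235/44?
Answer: -23538351/44 ≈ -5.3496e+5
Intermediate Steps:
x = 147/44 (x = -2 + 235/44 = 147/44 ≈ 3.3409)
(-115 - 1*(-82)) - (25 + (-88 + 39)*(19 - 107))*(x + 120) = (-115 - 1*(-82)) - (25 + (-88 + 39)*(19 - 107))*(147/44 + 120) = (-115 + 82) - (25 - 49*(-88))*5427/44 = -33 - (25 + 4312)*5427/44 = -33 - 4337*5427/44 = -33 - 1*23536899/44 = -33 - 23536899/44 = -23538351/44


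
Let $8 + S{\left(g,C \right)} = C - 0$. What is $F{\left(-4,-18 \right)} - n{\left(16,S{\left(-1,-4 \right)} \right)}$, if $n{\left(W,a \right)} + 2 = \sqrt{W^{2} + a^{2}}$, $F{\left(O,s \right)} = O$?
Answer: $-22$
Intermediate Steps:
$S{\left(g,C \right)} = -8 + C$ ($S{\left(g,C \right)} = -8 + \left(C - 0\right) = -8 + \left(C + 0\right) = -8 + C$)
$n{\left(W,a \right)} = -2 + \sqrt{W^{2} + a^{2}}$
$F{\left(-4,-18 \right)} - n{\left(16,S{\left(-1,-4 \right)} \right)} = -4 - \left(-2 + \sqrt{16^{2} + \left(-8 - 4\right)^{2}}\right) = -4 - \left(-2 + \sqrt{256 + \left(-12\right)^{2}}\right) = -4 - \left(-2 + \sqrt{256 + 144}\right) = -4 - \left(-2 + \sqrt{400}\right) = -4 - \left(-2 + 20\right) = -4 - 18 = -22$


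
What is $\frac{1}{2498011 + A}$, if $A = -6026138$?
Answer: $- \frac{1}{3528127} \approx -2.8344 \cdot 10^{-7}$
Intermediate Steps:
$\frac{1}{2498011 + A} = \frac{1}{2498011 - 6026138} = \frac{1}{-3528127} = - \frac{1}{3528127}$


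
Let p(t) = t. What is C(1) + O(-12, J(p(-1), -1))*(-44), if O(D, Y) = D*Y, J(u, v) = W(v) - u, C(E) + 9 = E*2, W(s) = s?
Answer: -7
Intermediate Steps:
C(E) = -9 + 2*E (C(E) = -9 + E*2 = -9 + 2*E)
J(u, v) = v - u
C(1) + O(-12, J(p(-1), -1))*(-44) = (-9 + 2*1) - 12*(-1 - 1*(-1))*(-44) = (-9 + 2) - 12*(-1 + 1)*(-44) = -7 - 12*0*(-44) = -7 + 0*(-44) = -7 + 0 = -7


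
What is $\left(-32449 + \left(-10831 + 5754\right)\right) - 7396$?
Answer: $-44922$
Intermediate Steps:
$\left(-32449 + \left(-10831 + 5754\right)\right) - 7396 = \left(-32449 - 5077\right) - 7396 = -37526 - 7396 = -44922$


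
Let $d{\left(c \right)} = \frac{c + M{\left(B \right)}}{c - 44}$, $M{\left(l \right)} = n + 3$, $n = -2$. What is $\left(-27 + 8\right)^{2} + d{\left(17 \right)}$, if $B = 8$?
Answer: $\frac{1081}{3} \approx 360.33$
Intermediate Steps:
$M{\left(l \right)} = 1$ ($M{\left(l \right)} = -2 + 3 = 1$)
$d{\left(c \right)} = \frac{1 + c}{-44 + c}$ ($d{\left(c \right)} = \frac{c + 1}{c - 44} = \frac{1 + c}{-44 + c}$)
$\left(-27 + 8\right)^{2} + d{\left(17 \right)} = \left(-27 + 8\right)^{2} + \frac{1 + 17}{-44 + 17} = \left(-19\right)^{2} + \frac{1}{-27} \cdot 18 = 361 - \frac{2}{3} = \frac{1081}{3}$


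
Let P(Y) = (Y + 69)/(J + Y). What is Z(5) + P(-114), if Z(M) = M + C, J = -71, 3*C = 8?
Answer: 878/111 ≈ 7.9099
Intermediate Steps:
C = 8/3 (C = (⅓)*8 = 8/3 ≈ 2.6667)
Z(M) = 8/3 + M (Z(M) = M + 8/3 = 8/3 + M)
P(Y) = (69 + Y)/(-71 + Y) (P(Y) = (Y + 69)/(-71 + Y) = (69 + Y)/(-71 + Y))
Z(5) + P(-114) = (8/3 + 5) + (69 - 114)/(-71 - 114) = 23/3 - 45/(-185) = 23/3 - 1/185*(-45) = 23/3 + 9/37 = 878/111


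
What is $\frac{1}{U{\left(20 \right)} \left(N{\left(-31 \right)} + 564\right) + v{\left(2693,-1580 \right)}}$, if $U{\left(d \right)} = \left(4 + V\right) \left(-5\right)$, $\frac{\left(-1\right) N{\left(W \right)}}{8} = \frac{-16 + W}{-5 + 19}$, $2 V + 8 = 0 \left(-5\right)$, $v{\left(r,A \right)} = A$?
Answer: $- \frac{1}{1580} \approx -0.00063291$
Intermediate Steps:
$V = -4$ ($V = -4 + \frac{0 \left(-5\right)}{2} = -4 + \frac{1}{2} \cdot 0 = -4 + 0 = -4$)
$N{\left(W \right)} = \frac{64}{7} - \frac{4 W}{7}$ ($N{\left(W \right)} = - 8 \frac{-16 + W}{-5 + 19} = - 8 \frac{-16 + W}{14} = - 8 \left(-16 + W\right) \frac{1}{14} = - 8 \left(- \frac{8}{7} + \frac{W}{14}\right) = \frac{64}{7} - \frac{4 W}{7}$)
$U{\left(d \right)} = 0$ ($U{\left(d \right)} = \left(4 - 4\right) \left(-5\right) = 0 \left(-5\right) = 0$)
$\frac{1}{U{\left(20 \right)} \left(N{\left(-31 \right)} + 564\right) + v{\left(2693,-1580 \right)}} = \frac{1}{0 \left(\left(\frac{64}{7} - - \frac{124}{7}\right) + 564\right) - 1580} = \frac{1}{0 \left(\left(\frac{64}{7} + \frac{124}{7}\right) + 564\right) - 1580} = \frac{1}{0 \left(\frac{188}{7} + 564\right) - 1580} = \frac{1}{0 \cdot \frac{4136}{7} - 1580} = \frac{1}{0 - 1580} = \frac{1}{-1580} = - \frac{1}{1580}$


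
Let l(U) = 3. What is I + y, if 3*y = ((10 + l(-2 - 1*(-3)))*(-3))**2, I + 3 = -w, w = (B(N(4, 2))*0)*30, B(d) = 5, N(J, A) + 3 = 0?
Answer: 504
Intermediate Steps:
N(J, A) = -3 (N(J, A) = -3 + 0 = -3)
w = 0 (w = (5*0)*30 = 0*30 = 0)
I = -3 (I = -3 - 1*0 = -3 + 0 = -3)
y = 507 (y = ((10 + 3)*(-3))**2/3 = (13*(-3))**2/3 = (1/3)*(-39)**2 = (1/3)*1521 = 507)
I + y = -3 + 507 = 504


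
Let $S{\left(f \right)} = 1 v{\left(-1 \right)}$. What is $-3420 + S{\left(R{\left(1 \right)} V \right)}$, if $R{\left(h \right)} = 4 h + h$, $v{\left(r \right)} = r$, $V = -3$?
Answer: $-3421$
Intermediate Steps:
$R{\left(h \right)} = 5 h$
$S{\left(f \right)} = -1$ ($S{\left(f \right)} = 1 \left(-1\right) = -1$)
$-3420 + S{\left(R{\left(1 \right)} V \right)} = -3420 - 1 = -3421$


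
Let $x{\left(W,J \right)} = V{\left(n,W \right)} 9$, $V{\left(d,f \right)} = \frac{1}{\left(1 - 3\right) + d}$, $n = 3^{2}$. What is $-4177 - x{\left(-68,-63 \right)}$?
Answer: $- \frac{29248}{7} \approx -4178.3$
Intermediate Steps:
$n = 9$
$V{\left(d,f \right)} = \frac{1}{-2 + d}$ ($V{\left(d,f \right)} = \frac{1}{\left(1 - 3\right) + d} = \frac{1}{-2 + d}$)
$x{\left(W,J \right)} = \frac{9}{7}$ ($x{\left(W,J \right)} = \frac{1}{-2 + 9} \cdot 9 = \frac{1}{7} \cdot 9 = \frac{9}{7}$)
$-4177 - x{\left(-68,-63 \right)} = -4177 - \frac{9}{7} = - \frac{29248}{7}$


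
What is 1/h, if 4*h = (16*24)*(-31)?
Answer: -1/2976 ≈ -0.00033602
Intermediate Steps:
h = -2976 (h = ((16*24)*(-31))/4 = (384*(-31))/4 = (1/4)*(-11904) = -2976)
1/h = 1/(-2976) = -1/2976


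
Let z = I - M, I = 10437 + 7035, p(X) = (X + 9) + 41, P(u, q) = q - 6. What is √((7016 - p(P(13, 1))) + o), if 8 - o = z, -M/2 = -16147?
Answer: 13*√129 ≈ 147.65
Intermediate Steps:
M = 32294 (M = -2*(-16147) = 32294)
P(u, q) = -6 + q
p(X) = 50 + X (p(X) = (9 + X) + 41 = 50 + X)
I = 17472
z = -14822 (z = 17472 - 1*32294 = 17472 - 32294 = -14822)
o = 14830 (o = 8 - 1*(-14822) = 8 + 14822 = 14830)
√((7016 - p(P(13, 1))) + o) = √((7016 - (50 + (-6 + 1))) + 14830) = √((7016 - (50 - 5)) + 14830) = √((7016 - 1*45) + 14830) = √((7016 - 45) + 14830) = √(6971 + 14830) = √21801 = 13*√129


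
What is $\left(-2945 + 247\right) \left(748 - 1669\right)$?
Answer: $2484858$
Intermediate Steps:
$\left(-2945 + 247\right) \left(748 - 1669\right) = \left(-2698\right) \left(-921\right) = 2484858$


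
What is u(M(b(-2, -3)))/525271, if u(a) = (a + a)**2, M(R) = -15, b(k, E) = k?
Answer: 900/525271 ≈ 0.0017134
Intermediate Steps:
u(a) = 4*a**2 (u(a) = (2*a)**2 = 4*a**2)
u(M(b(-2, -3)))/525271 = (4*(-15)**2)/525271 = (4*225)*(1/525271) = 900*(1/525271) = 900/525271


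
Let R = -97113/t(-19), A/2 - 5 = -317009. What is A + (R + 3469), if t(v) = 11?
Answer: -7033042/11 ≈ -6.3937e+5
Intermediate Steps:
A = -634008 (A = 10 + 2*(-317009) = 10 - 634018 = -634008)
R = -97113/11 ≈ -8828.5
A + (R + 3469) = -634008 + (-97113/11 + 3469) = -634008 - 58954/11 = -7033042/11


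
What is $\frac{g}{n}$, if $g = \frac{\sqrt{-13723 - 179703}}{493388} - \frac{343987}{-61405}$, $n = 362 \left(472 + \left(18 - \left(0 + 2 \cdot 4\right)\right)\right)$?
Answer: $\frac{343987}{10714190020} + \frac{i \sqrt{193426}}{86088311792} \approx 3.2106 \cdot 10^{-5} + 5.1087 \cdot 10^{-9} i$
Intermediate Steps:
$n = 174484$ ($n = 362 \left(472 + \left(18 - \left(0 + 8\right)\right)\right) = 362 \left(472 + \left(18 - 8\right)\right) = 362 \left(472 + 10\right) = 362 \cdot 482 = 174484$)
$g = \frac{343987}{61405} + \frac{i \sqrt{193426}}{493388}$ ($g = \sqrt{-193426} \cdot \frac{1}{493388} - - \frac{343987}{61405} = i \sqrt{193426} \cdot \frac{1}{493388} + \frac{343987}{61405} = \frac{i \sqrt{193426}}{493388} + \frac{343987}{61405} = \frac{343987}{61405} + \frac{i \sqrt{193426}}{493388} \approx 5.6019 + 0.00089139 i$)
$\frac{g}{n} = \frac{\frac{343987}{61405} + \frac{i \sqrt{193426}}{493388}}{174484} = \left(\frac{343987}{61405} + \frac{i \sqrt{193426}}{493388}\right) \frac{1}{174484} = \frac{343987}{10714190020} + \frac{i \sqrt{193426}}{86088311792}$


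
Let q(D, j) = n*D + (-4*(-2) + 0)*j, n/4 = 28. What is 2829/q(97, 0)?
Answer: 2829/10864 ≈ 0.26040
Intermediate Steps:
n = 112 (n = 4*28 = 112)
q(D, j) = 8*j + 112*D (q(D, j) = 112*D + (-4*(-2) + 0)*j = 112*D + (8 + 0)*j = 112*D + 8*j = 8*j + 112*D)
2829/q(97, 0) = 2829/(8*0 + 112*97) = 2829/(0 + 10864) = 2829/10864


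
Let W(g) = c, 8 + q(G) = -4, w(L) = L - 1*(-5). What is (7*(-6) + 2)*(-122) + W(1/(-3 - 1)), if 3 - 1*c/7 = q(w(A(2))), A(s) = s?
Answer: 4985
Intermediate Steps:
w(L) = 5 + L (w(L) = L + 5 = 5 + L)
q(G) = -12 (q(G) = -8 - 4 = -12)
c = 105 (c = 21 - 7*(-12) = 21 + 84 = 105)
W(g) = 105
(7*(-6) + 2)*(-122) + W(1/(-3 - 1)) = (7*(-6) + 2)*(-122) + 105 = (-42 + 2)*(-122) + 105 = -40*(-122) + 105 = 4880 + 105 = 4985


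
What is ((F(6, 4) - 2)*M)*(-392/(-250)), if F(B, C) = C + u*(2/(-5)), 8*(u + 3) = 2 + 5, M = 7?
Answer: 19551/625 ≈ 31.282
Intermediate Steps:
u = -17/8 (u = -3 + (2 + 5)/8 = -3 + (⅛)*7 = -3 + 7/8 = -17/8 ≈ -2.1250)
F(B, C) = 17/20 + C (F(B, C) = C - 17/(4*(-5)) = C - 17*(-1)/(4*5) = C - 17/8*(-⅖) = C + 17/20 = 17/20 + C)
((F(6, 4) - 2)*M)*(-392/(-250)) = (((17/20 + 4) - 2)*7)*(-392/(-250)) = ((97/20 - 2)*7)*(-392*(-1/250)) = ((57/20)*7)*(196/125) = (399/20)*(196/125) = 19551/625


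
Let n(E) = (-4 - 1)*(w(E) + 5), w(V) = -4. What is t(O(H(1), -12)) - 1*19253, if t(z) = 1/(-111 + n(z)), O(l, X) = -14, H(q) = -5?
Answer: -2233349/116 ≈ -19253.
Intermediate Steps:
n(E) = -5 (n(E) = (-4 - 1)*(-4 + 5) = -5*1 = -5)
t(z) = -1/116 (t(z) = 1/(-111 - 5) = 1/(-116) = -1/116)
t(O(H(1), -12)) - 1*19253 = -1/116 - 1*19253 = -1/116 - 19253 = -2233349/116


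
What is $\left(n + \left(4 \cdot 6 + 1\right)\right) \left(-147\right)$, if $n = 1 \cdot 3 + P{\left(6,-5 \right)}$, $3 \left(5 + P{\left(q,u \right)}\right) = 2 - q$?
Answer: $-3185$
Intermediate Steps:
$P{\left(q,u \right)} = - \frac{13}{3} - \frac{q}{3}$ ($P{\left(q,u \right)} = -5 + \frac{2 - q}{3} = -5 - \left(- \frac{2}{3} + \frac{q}{3}\right) = - \frac{13}{3} - \frac{q}{3}$)
$n = - \frac{10}{3}$ ($n = 1 \cdot 3 - \frac{19}{3} = 3 - \frac{19}{3} = - \frac{10}{3} \approx -3.3333$)
$\left(n + \left(4 \cdot 6 + 1\right)\right) \left(-147\right) = \left(- \frac{10}{3} + \left(4 \cdot 6 + 1\right)\right) \left(-147\right) = \left(- \frac{10}{3} + \left(24 + 1\right)\right) \left(-147\right) = \left(- \frac{10}{3} + 25\right) \left(-147\right) = \frac{65}{3} \left(-147\right) = -3185$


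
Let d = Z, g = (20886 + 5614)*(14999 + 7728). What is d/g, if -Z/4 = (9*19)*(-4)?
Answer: 684/150566375 ≈ 4.5428e-6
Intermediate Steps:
Z = 2736 (Z = -4*9*19*(-4) = -684*(-4) = -4*(-684) = 2736)
g = 602265500 (g = 26500*22727 = 602265500)
d = 2736
d/g = 2736/602265500 = 2736*(1/602265500) = 684/150566375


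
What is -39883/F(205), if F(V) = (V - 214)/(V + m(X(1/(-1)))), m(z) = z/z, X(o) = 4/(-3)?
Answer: 8215898/9 ≈ 9.1288e+5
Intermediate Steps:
X(o) = -4/3 (X(o) = 4*(-1/3) = -4/3)
m(z) = 1
F(V) = (-214 + V)/(1 + V) (F(V) = (V - 214)/(V + 1) = (-214 + V)/(1 + V))
-39883/F(205) = -39883*(1 + 205)/(-214 + 205) = -39883/(-9/206) = -39883*(-206/9) = 8215898/9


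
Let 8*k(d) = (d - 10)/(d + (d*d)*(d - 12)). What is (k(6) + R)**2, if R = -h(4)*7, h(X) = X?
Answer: 138274081/176400 ≈ 783.87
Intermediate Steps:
k(d) = (-10 + d)/(8*(d + d**2*(-12 + d))) (k(d) = ((d - 10)/(d + (d*d)*(d - 12)))/8 = ((-10 + d)/(d + d**2*(-12 + d)))/8 = (-10 + d)/(8*(d + d**2*(-12 + d))))
R = -28 (R = -1*4*7 = -4*7 = -28)
(k(6) + R)**2 = ((1/8)*(-10 + 6)/(6*(1 + 6**2 - 12*6)) - 28)**2 = ((1/8)*(1/6)*(-4)/(1 + 36 - 72) - 28)**2 = ((1/8)*(1/6)*(-4)/(-35) - 28)**2 = ((1/8)*(1/6)*(-1/35)*(-4) - 28)**2 = (1/420 - 28)**2 = (-11759/420)**2 = 138274081/176400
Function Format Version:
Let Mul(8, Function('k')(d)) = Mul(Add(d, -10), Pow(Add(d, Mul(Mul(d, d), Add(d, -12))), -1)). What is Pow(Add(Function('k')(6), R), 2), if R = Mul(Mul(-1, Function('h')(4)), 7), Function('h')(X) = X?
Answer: Rational(138274081, 176400) ≈ 783.87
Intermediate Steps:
Function('k')(d) = Mul(Rational(1, 8), Pow(Add(d, Mul(Pow(d, 2), Add(-12, d))), -1), Add(-10, d)) (Function('k')(d) = Mul(Rational(1, 8), Mul(Add(d, -10), Pow(Add(d, Mul(Mul(d, d), Add(d, -12))), -1))) = Mul(Rational(1, 8), Mul(Add(-10, d), Pow(Add(d, Mul(Pow(d, 2), Add(-12, d))), -1))) = Mul(Rational(1, 8), Mul(Pow(Add(d, Mul(Pow(d, 2), Add(-12, d))), -1), Add(-10, d))) = Mul(Rational(1, 8), Pow(Add(d, Mul(Pow(d, 2), Add(-12, d))), -1), Add(-10, d)))
R = -28 (R = Mul(Mul(-1, 4), 7) = Mul(-4, 7) = -28)
Pow(Add(Function('k')(6), R), 2) = Pow(Add(Mul(Rational(1, 8), Pow(6, -1), Pow(Add(1, Pow(6, 2), Mul(-12, 6)), -1), Add(-10, 6)), -28), 2) = Pow(Add(Mul(Rational(1, 8), Rational(1, 6), Pow(Add(1, 36, -72), -1), -4), -28), 2) = Pow(Add(Mul(Rational(1, 8), Rational(1, 6), Pow(-35, -1), -4), -28), 2) = Pow(Add(Mul(Rational(1, 8), Rational(1, 6), Rational(-1, 35), -4), -28), 2) = Pow(Add(Rational(1, 420), -28), 2) = Pow(Rational(-11759, 420), 2) = Rational(138274081, 176400)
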